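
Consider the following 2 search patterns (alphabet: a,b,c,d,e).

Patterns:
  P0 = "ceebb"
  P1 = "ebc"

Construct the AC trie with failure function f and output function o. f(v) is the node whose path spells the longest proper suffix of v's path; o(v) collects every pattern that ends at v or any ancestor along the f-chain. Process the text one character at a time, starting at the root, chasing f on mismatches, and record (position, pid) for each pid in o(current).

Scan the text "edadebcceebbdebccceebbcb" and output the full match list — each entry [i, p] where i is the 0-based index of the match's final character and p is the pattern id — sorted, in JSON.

Construct AC machine:
Trie (insert patterns):
  0='ε' goto c→1 e→6
  1='c' goto e→2
  2='ce' goto e→3
  3='cee' goto b→4
  4='ceeb' goto b→5
  5='ceebb' goto ·  [P0 ends]
  6='e' goto b→7
  7='eb' goto c→8
  8='ebc' goto ·  [P1 ends]

BFS fail/out derivation:
  fail(1) 'c': from fail(0)=0 chase 'c': 0 ⇒ 0;  out=∅∪out(0)=∅
  fail(6) 'e': from fail(0)=0 chase 'e': 0 ⇒ 0;  out=∅∪out(0)=∅
  fail(2) 'ce': from fail(1)=0 chase 'e': 0 ⇒ 6;  out=∅∪out(6)=∅
  fail(7) 'eb': from fail(6)=0 chase 'b': 0 ⇒ 0;  out=∅∪out(0)=∅
  fail(3) 'cee': from fail(2)=6 chase 'e': 6→0 ⇒ 6;  out=∅∪out(6)=∅
  fail(8) 'ebc': from fail(7)=0 chase 'c': 0 ⇒ 1;  out={1}∪out(1)={1}
  fail(4) 'ceeb': from fail(3)=6 chase 'b': 6 ⇒ 7;  out=∅∪out(7)=∅
  fail(5) 'ceebb': from fail(4)=7 chase 'b': 7→0 ⇒ 0;  out={0}∪out(0)={0}

Text stream:
pos 0 'e': at 6
pos 1 'd': at 0 (via fail)
pos 2 'a': at 0
pos 3 'd': at 0
pos 4 'e': at 6
pos 5 'b': at 7
pos 6 'c': at 8  emit P1@[4:6]
pos 7 'c': at 1 (via fail)
pos 8 'e': at 2
pos 9 'e': at 3
pos 10 'b': at 4
pos 11 'b': at 5  emit P0@[7:11]
pos 12 'd': at 0 (via fail)
pos 13 'e': at 6
pos 14 'b': at 7
pos 15 'c': at 8  emit P1@[13:15]
pos 16 'c': at 1 (via fail)
pos 17 'c': at 1 (via fail)
pos 18 'e': at 2
pos 19 'e': at 3
pos 20 'b': at 4
pos 21 'b': at 5  emit P0@[17:21]
pos 22 'c': at 1 (via fail)
pos 23 'b': at 0 (via fail)

Result: [[6,1],[11,0],[15,1],[21,0]]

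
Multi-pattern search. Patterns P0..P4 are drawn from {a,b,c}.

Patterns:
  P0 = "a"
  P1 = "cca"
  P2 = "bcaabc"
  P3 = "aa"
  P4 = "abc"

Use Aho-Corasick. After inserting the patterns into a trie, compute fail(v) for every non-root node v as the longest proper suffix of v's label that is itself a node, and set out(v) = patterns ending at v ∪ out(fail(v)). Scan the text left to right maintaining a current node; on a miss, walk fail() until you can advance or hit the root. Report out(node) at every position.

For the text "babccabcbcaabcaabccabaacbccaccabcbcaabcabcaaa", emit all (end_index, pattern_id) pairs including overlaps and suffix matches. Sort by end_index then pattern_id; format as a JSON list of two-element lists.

Construct AC machine:
Trie (insert patterns):
  0='ε' goto a→1 b→5 c→2
  1='a' goto a→11 b→12  [P0 ends]
  2='c' goto c→3
  3='cc' goto a→4
  4='cca' goto ·  [P1 ends]
  5='b' goto c→6
  6='bc' goto a→7
  7='bca' goto a→8
  8='bcaa' goto b→9
  9='bcaab' goto c→10
  10='bcaabc' goto ·  [P2 ends]
  11='aa' goto ·  [P3 ends]
  12='ab' goto c→13
  13='abc' goto ·  [P4 ends]

BFS fail/out derivation:
  fail(1) 'a': from fail(0)=0 chase 'a': 0 ⇒ 0;  out={0}∪out(0)={0}
  fail(2) 'c': from fail(0)=0 chase 'c': 0 ⇒ 0;  out=∅∪out(0)=∅
  fail(5) 'b': from fail(0)=0 chase 'b': 0 ⇒ 0;  out=∅∪out(0)=∅
  fail(3) 'cc': from fail(2)=0 chase 'c': 0 ⇒ 2;  out=∅∪out(2)=∅
  fail(6) 'bc': from fail(5)=0 chase 'c': 0 ⇒ 2;  out=∅∪out(2)=∅
  fail(11) 'aa': from fail(1)=0 chase 'a': 0 ⇒ 1;  out={3}∪out(1)={0,3}
  fail(12) 'ab': from fail(1)=0 chase 'b': 0 ⇒ 5;  out=∅∪out(5)=∅
  fail(4) 'cca': from fail(3)=2 chase 'a': 2→0 ⇒ 1;  out={1}∪out(1)={0,1}
  fail(7) 'bca': from fail(6)=2 chase 'a': 2→0 ⇒ 1;  out=∅∪out(1)={0}
  fail(13) 'abc': from fail(12)=5 chase 'c': 5 ⇒ 6;  out={4}∪out(6)={4}
  fail(8) 'bcaa': from fail(7)=1 chase 'a': 1 ⇒ 11;  out=∅∪out(11)={0,3}
  fail(9) 'bcaab': from fail(8)=11 chase 'b': 11→1 ⇒ 12;  out=∅∪out(12)=∅
  fail(10) 'bcaabc': from fail(9)=12 chase 'c': 12 ⇒ 13;  out={2}∪out(13)={2,4}

Scan:
[0] read 'b'  n0⇒n5
[1] read 'a'  n5⇒n1 ·f  ** P0@[1:1]
[2] read 'b'  n1⇒n12
[3] read 'c'  n12⇒n13  ** P4@[1:3]
[4] read 'c'  n13⇒n3 ·f
[5] read 'a'  n3⇒n4  ** P0@[5:5],P1@[3:5]
[6] read 'b'  n4⇒n12 ·f
[7] read 'c'  n12⇒n13  ** P4@[5:7]
[8] read 'b'  n13⇒n5 ·f
[9] read 'c'  n5⇒n6
[10] read 'a'  n6⇒n7  ** P0@[10:10]
[11] read 'a'  n7⇒n8  ** P0@[11:11],P3@[10:11]
[12] read 'b'  n8⇒n9
[13] read 'c'  n9⇒n10  ** P2@[8:13],P4@[11:13]
[14] read 'a'  n10⇒n7 ·f  ** P0@[14:14]
[15] read 'a'  n7⇒n8  ** P0@[15:15],P3@[14:15]
[16] read 'b'  n8⇒n9
[17] read 'c'  n9⇒n10  ** P2@[12:17],P4@[15:17]
[18] read 'c'  n10⇒n3 ·f
[19] read 'a'  n3⇒n4  ** P0@[19:19],P1@[17:19]
[20] read 'b'  n4⇒n12 ·f
[21] read 'a'  n12⇒n1 ·f  ** P0@[21:21]
[22] read 'a'  n1⇒n11  ** P0@[22:22],P3@[21:22]
[23] read 'c'  n11⇒n2 ·f
[24] read 'b'  n2⇒n5 ·f
[25] read 'c'  n5⇒n6
[26] read 'c'  n6⇒n3 ·f
[27] read 'a'  n3⇒n4  ** P0@[27:27],P1@[25:27]
[28] read 'c'  n4⇒n2 ·f
[29] read 'c'  n2⇒n3
[30] read 'a'  n3⇒n4  ** P0@[30:30],P1@[28:30]
[31] read 'b'  n4⇒n12 ·f
[32] read 'c'  n12⇒n13  ** P4@[30:32]
[33] read 'b'  n13⇒n5 ·f
[34] read 'c'  n5⇒n6
[35] read 'a'  n6⇒n7  ** P0@[35:35]
[36] read 'a'  n7⇒n8  ** P0@[36:36],P3@[35:36]
[37] read 'b'  n8⇒n9
[38] read 'c'  n9⇒n10  ** P2@[33:38],P4@[36:38]
[39] read 'a'  n10⇒n7 ·f  ** P0@[39:39]
[40] read 'b'  n7⇒n12 ·f
[41] read 'c'  n12⇒n13  ** P4@[39:41]
[42] read 'a'  n13⇒n7 ·f  ** P0@[42:42]
[43] read 'a'  n7⇒n8  ** P0@[43:43],P3@[42:43]
[44] read 'a'  n8⇒n11 ·f  ** P0@[44:44],P3@[43:44]

All matches (sorted): [[1,0],[3,4],[5,0],[5,1],[7,4],[10,0],[11,0],[11,3],[13,2],[13,4],[14,0],[15,0],[15,3],[17,2],[17,4],[19,0],[19,1],[21,0],[22,0],[22,3],[27,0],[27,1],[30,0],[30,1],[32,4],[35,0],[36,0],[36,3],[38,2],[38,4],[39,0],[41,4],[42,0],[43,0],[43,3],[44,0],[44,3]]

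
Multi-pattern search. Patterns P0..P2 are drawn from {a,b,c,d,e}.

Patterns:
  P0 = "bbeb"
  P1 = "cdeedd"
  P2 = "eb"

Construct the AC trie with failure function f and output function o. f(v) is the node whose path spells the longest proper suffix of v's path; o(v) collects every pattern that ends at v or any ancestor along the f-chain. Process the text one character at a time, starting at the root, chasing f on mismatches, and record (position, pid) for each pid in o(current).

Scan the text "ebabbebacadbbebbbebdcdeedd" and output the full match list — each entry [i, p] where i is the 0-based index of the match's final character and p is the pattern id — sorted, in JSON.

Build:
Trie nodes:
  n0 'ε': b→1 c→5 e→11
  n1 'b': b→2
  n2 'bb': e→3
  n3 'bbe': b→4
  n4 'bbeb': ·  [P0 ends]
  n5 'c': d→6
  n6 'cd': e→7
  n7 'cde': e→8
  n8 'cdee': d→9
  n9 'cdeed': d→10
  n10 'cdeedd': ·  [P1 ends]
  n11 'e': b→12
  n12 'eb': ·  [P2 ends]

Failure links (BFS by depth):
  fail(1) 'b': from fail(0)=0 chase 'b': 0 ⇒ 0;  out=∅∪out(0)=∅
  fail(5) 'c': from fail(0)=0 chase 'c': 0 ⇒ 0;  out=∅∪out(0)=∅
  fail(11) 'e': from fail(0)=0 chase 'e': 0 ⇒ 0;  out=∅∪out(0)=∅
  fail(2) 'bb': from fail(1)=0 chase 'b': 0 ⇒ 1;  out=∅∪out(1)=∅
  fail(6) 'cd': from fail(5)=0 chase 'd': 0 ⇒ 0;  out=∅∪out(0)=∅
  fail(12) 'eb': from fail(11)=0 chase 'b': 0 ⇒ 1;  out={2}∪out(1)={2}
  fail(3) 'bbe': from fail(2)=1 chase 'e': 1→0 ⇒ 11;  out=∅∪out(11)=∅
  fail(7) 'cde': from fail(6)=0 chase 'e': 0 ⇒ 11;  out=∅∪out(11)=∅
  fail(4) 'bbeb': from fail(3)=11 chase 'b': 11 ⇒ 12;  out={0}∪out(12)={0,2}
  fail(8) 'cdee': from fail(7)=11 chase 'e': 11→0 ⇒ 11;  out=∅∪out(11)=∅
  fail(9) 'cdeed': from fail(8)=11 chase 'd': 11→0 ⇒ 0;  out=∅∪out(0)=∅
  fail(10) 'cdeedd': from fail(9)=0 chase 'd': 0 ⇒ 0;  out={1}∪out(0)={1}

Text stream:
[0] read 'e'  n0⇒n11
[1] read 'b'  n11⇒n12  ** P2@[0:1]
[2] read 'a'  n12⇒n0 ·f
[3] read 'b'  n0⇒n1
[4] read 'b'  n1⇒n2
[5] read 'e'  n2⇒n3
[6] read 'b'  n3⇒n4  ** P0@[3:6],P2@[5:6]
[7] read 'a'  n4⇒n0 ·f
[8] read 'c'  n0⇒n5
[9] read 'a'  n5⇒n0 ·f
[10] read 'd'  n0⇒n0
[11] read 'b'  n0⇒n1
[12] read 'b'  n1⇒n2
[13] read 'e'  n2⇒n3
[14] read 'b'  n3⇒n4  ** P0@[11:14],P2@[13:14]
[15] read 'b'  n4⇒n2 ·f
[16] read 'b'  n2⇒n2 ·f
[17] read 'e'  n2⇒n3
[18] read 'b'  n3⇒n4  ** P0@[15:18],P2@[17:18]
[19] read 'd'  n4⇒n0 ·f
[20] read 'c'  n0⇒n5
[21] read 'd'  n5⇒n6
[22] read 'e'  n6⇒n7
[23] read 'e'  n7⇒n8
[24] read 'd'  n8⇒n9
[25] read 'd'  n9⇒n10  ** P1@[20:25]

Matches: [[1,2],[6,0],[6,2],[14,0],[14,2],[18,0],[18,2],[25,1]]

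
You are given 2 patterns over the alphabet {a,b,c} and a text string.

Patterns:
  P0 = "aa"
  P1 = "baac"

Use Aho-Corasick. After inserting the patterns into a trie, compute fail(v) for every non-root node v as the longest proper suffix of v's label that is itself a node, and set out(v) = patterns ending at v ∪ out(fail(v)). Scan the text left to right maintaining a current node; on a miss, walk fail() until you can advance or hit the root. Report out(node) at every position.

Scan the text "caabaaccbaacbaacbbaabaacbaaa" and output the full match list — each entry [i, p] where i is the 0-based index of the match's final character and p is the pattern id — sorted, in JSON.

Build automaton:
Trie (insert patterns):
  n0 'ε': a→1 b→3
  n1 'a': a→2
  n2 'aa': ·  ←P0
  n3 'b': a→4
  n4 'ba': a→5
  n5 'baa': c→6
  n6 'baac': ·  ←P1

BFS fail/out derivation:
  n1('a'): parent n0 fail=0; on 'a' 0 → fail=0;  out ∅∪∅=∅
  n3('b'): parent n0 fail=0; on 'b' 0 → fail=0;  out ∅∪∅=∅
  n2('aa'): parent n1 fail=0; on 'a' 0 → fail=1;  out {0}∪∅={0}
  n4('ba'): parent n3 fail=0; on 'a' 0 → fail=1;  out ∅∪∅=∅
  n5('baa'): parent n4 fail=1; on 'a' 1 → fail=2;  out ∅∪{0}={0}
  n6('baac'): parent n5 fail=2; on 'c' 2→1→0 → fail=0;  out {1}∪∅={1}

Scan:
pos 0 'c': at 0
pos 1 'a': at 1
pos 2 'a': at 2  → match P0@[1:2]
pos 3 'b': at 3 (fail-walked)
pos 4 'a': at 4
pos 5 'a': at 5  → match P0@[4:5]
pos 6 'c': at 6  → match P1@[3:6]
pos 7 'c': at 0 (fail-walked)
pos 8 'b': at 3
pos 9 'a': at 4
pos 10 'a': at 5  → match P0@[9:10]
pos 11 'c': at 6  → match P1@[8:11]
pos 12 'b': at 3 (fail-walked)
pos 13 'a': at 4
pos 14 'a': at 5  → match P0@[13:14]
pos 15 'c': at 6  → match P1@[12:15]
pos 16 'b': at 3 (fail-walked)
pos 17 'b': at 3 (fail-walked)
pos 18 'a': at 4
pos 19 'a': at 5  → match P0@[18:19]
pos 20 'b': at 3 (fail-walked)
pos 21 'a': at 4
pos 22 'a': at 5  → match P0@[21:22]
pos 23 'c': at 6  → match P1@[20:23]
pos 24 'b': at 3 (fail-walked)
pos 25 'a': at 4
pos 26 'a': at 5  → match P0@[25:26]
pos 27 'a': at 2 (fail-walked)  → match P0@[26:27]

Matches: [[2,0],[5,0],[6,1],[10,0],[11,1],[14,0],[15,1],[19,0],[22,0],[23,1],[26,0],[27,0]]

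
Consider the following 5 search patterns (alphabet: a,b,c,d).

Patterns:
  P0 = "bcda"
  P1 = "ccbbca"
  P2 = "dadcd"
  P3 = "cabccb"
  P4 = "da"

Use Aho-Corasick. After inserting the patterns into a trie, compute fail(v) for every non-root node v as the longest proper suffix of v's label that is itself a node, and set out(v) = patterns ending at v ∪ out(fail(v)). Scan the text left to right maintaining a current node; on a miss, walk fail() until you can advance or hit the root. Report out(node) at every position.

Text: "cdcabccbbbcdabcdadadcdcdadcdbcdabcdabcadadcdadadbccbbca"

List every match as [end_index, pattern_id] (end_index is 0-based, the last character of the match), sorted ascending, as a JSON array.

Build:
Trie (insert patterns):
  0='ε' goto b→1 c→5 d→11
  1='b' goto c→2
  2='bc' goto d→3
  3='bcd' goto a→4
  4='bcda' goto ·  [P0 ends]
  5='c' goto a→16 c→6
  6='cc' goto b→7
  7='ccb' goto b→8
  8='ccbb' goto c→9
  9='ccbbc' goto a→10
  10='ccbbca' goto ·  [P1 ends]
  11='d' goto a→12
  12='da' goto d→13  [P4 ends]
  13='dad' goto c→14
  14='dadc' goto d→15
  15='dadcd' goto ·  [P2 ends]
  16='ca' goto b→17
  17='cab' goto c→18
  18='cabc' goto c→19
  19='cabcc' goto b→20
  20='cabccb' goto ·  [P3 ends]

Failure links (BFS by depth):
  fail(1) 'b': from fail(0)=0 chase 'b': 0 ⇒ 0;  out=∅∪out(0)=∅
  fail(5) 'c': from fail(0)=0 chase 'c': 0 ⇒ 0;  out=∅∪out(0)=∅
  fail(11) 'd': from fail(0)=0 chase 'd': 0 ⇒ 0;  out=∅∪out(0)=∅
  fail(2) 'bc': from fail(1)=0 chase 'c': 0 ⇒ 5;  out=∅∪out(5)=∅
  fail(6) 'cc': from fail(5)=0 chase 'c': 0 ⇒ 5;  out=∅∪out(5)=∅
  fail(12) 'da': from fail(11)=0 chase 'a': 0 ⇒ 0;  out={4}∪out(0)={4}
  fail(16) 'ca': from fail(5)=0 chase 'a': 0 ⇒ 0;  out=∅∪out(0)=∅
  fail(3) 'bcd': from fail(2)=5 chase 'd': 5→0 ⇒ 11;  out=∅∪out(11)=∅
  fail(7) 'ccb': from fail(6)=5 chase 'b': 5→0 ⇒ 1;  out=∅∪out(1)=∅
  fail(13) 'dad': from fail(12)=0 chase 'd': 0 ⇒ 11;  out=∅∪out(11)=∅
  fail(17) 'cab': from fail(16)=0 chase 'b': 0 ⇒ 1;  out=∅∪out(1)=∅
  fail(4) 'bcda': from fail(3)=11 chase 'a': 11 ⇒ 12;  out={0}∪out(12)={0,4}
  fail(8) 'ccbb': from fail(7)=1 chase 'b': 1→0 ⇒ 1;  out=∅∪out(1)=∅
  fail(14) 'dadc': from fail(13)=11 chase 'c': 11→0 ⇒ 5;  out=∅∪out(5)=∅
  fail(18) 'cabc': from fail(17)=1 chase 'c': 1 ⇒ 2;  out=∅∪out(2)=∅
  fail(9) 'ccbbc': from fail(8)=1 chase 'c': 1 ⇒ 2;  out=∅∪out(2)=∅
  fail(15) 'dadcd': from fail(14)=5 chase 'd': 5→0 ⇒ 11;  out={2}∪out(11)={2}
  fail(19) 'cabcc': from fail(18)=2 chase 'c': 2→5 ⇒ 6;  out=∅∪out(6)=∅
  fail(10) 'ccbbca': from fail(9)=2 chase 'a': 2→5 ⇒ 16;  out={1}∪out(16)={1}
  fail(20) 'cabccb': from fail(19)=6 chase 'b': 6 ⇒ 7;  out={3}∪out(7)={3}

Run:
i=0 'c': node 0→5
i=1 'd': node 5→11 (via fail)
i=2 'c': node 11→5 (via fail)
i=3 'a': node 5→16
i=4 'b': node 16→17
i=5 'c': node 17→18
i=6 'c': node 18→19
i=7 'b': node 19→20  ** P3@[2:7]
i=8 'b': node 20→8 (via fail)
i=9 'b': node 8→1 (via fail)
i=10 'c': node 1→2
i=11 'd': node 2→3
i=12 'a': node 3→4  ** P0@[9:12],P4@[11:12]
i=13 'b': node 4→1 (via fail)
i=14 'c': node 1→2
i=15 'd': node 2→3
i=16 'a': node 3→4  ** P0@[13:16],P4@[15:16]
i=17 'd': node 4→13 (via fail)
i=18 'a': node 13→12 (via fail)  ** P4@[17:18]
i=19 'd': node 12→13
i=20 'c': node 13→14
i=21 'd': node 14→15  ** P2@[17:21]
i=22 'c': node 15→5 (via fail)
i=23 'd': node 5→11 (via fail)
i=24 'a': node 11→12  ** P4@[23:24]
i=25 'd': node 12→13
i=26 'c': node 13→14
i=27 'd': node 14→15  ** P2@[23:27]
i=28 'b': node 15→1 (via fail)
i=29 'c': node 1→2
i=30 'd': node 2→3
i=31 'a': node 3→4  ** P0@[28:31],P4@[30:31]
i=32 'b': node 4→1 (via fail)
i=33 'c': node 1→2
i=34 'd': node 2→3
i=35 'a': node 3→4  ** P0@[32:35],P4@[34:35]
i=36 'b': node 4→1 (via fail)
i=37 'c': node 1→2
i=38 'a': node 2→16 (via fail)
i=39 'd': node 16→11 (via fail)
i=40 'a': node 11→12  ** P4@[39:40]
i=41 'd': node 12→13
i=42 'c': node 13→14
i=43 'd': node 14→15  ** P2@[39:43]
i=44 'a': node 15→12 (via fail)  ** P4@[43:44]
i=45 'd': node 12→13
i=46 'a': node 13→12 (via fail)  ** P4@[45:46]
i=47 'd': node 12→13
i=48 'b': node 13→1 (via fail)
i=49 'c': node 1→2
i=50 'c': node 2→6 (via fail)
i=51 'b': node 6→7
i=52 'b': node 7→8
i=53 'c': node 8→9
i=54 'a': node 9→10  ** P1@[49:54]

Result: [[7,3],[12,0],[12,4],[16,0],[16,4],[18,4],[21,2],[24,4],[27,2],[31,0],[31,4],[35,0],[35,4],[40,4],[43,2],[44,4],[46,4],[54,1]]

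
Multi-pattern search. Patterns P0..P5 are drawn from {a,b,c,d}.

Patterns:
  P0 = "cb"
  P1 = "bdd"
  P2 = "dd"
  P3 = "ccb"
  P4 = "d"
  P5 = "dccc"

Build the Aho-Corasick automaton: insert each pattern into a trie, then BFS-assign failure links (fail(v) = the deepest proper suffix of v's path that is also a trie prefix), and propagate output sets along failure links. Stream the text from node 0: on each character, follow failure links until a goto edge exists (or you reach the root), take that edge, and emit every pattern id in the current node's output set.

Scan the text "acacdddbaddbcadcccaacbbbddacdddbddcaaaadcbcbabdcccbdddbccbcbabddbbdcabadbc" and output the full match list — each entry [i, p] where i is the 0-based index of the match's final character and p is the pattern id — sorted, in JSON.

Build:
Trie nodes:
  n0 'ε': b→3 c→1 d→6
  n1 'c': b→2 c→8
  n2 'cb': ·  ←P0
  n3 'b': d→4
  n4 'bd': d→5
  n5 'bdd': ·  ←P1
  n6 'd': c→10 d→7  ←P4
  n7 'dd': ·  ←P2
  n8 'cc': b→9
  n9 'ccb': ·  ←P3
  n10 'dc': c→11
  n11 'dcc': c→12
  n12 'dccc': ·  ←P5

BFS fail/out derivation:
  fail(1) 'c': from fail(0)=0 chase 'c': 0 ⇒ 0;  out=∅∪out(0)=∅
  fail(3) 'b': from fail(0)=0 chase 'b': 0 ⇒ 0;  out=∅∪out(0)=∅
  fail(6) 'd': from fail(0)=0 chase 'd': 0 ⇒ 0;  out={4}∪out(0)={4}
  fail(2) 'cb': from fail(1)=0 chase 'b': 0 ⇒ 3;  out={0}∪out(3)={0}
  fail(4) 'bd': from fail(3)=0 chase 'd': 0 ⇒ 6;  out=∅∪out(6)={4}
  fail(7) 'dd': from fail(6)=0 chase 'd': 0 ⇒ 6;  out={2}∪out(6)={2,4}
  fail(8) 'cc': from fail(1)=0 chase 'c': 0 ⇒ 1;  out=∅∪out(1)=∅
  fail(10) 'dc': from fail(6)=0 chase 'c': 0 ⇒ 1;  out=∅∪out(1)=∅
  fail(5) 'bdd': from fail(4)=6 chase 'd': 6 ⇒ 7;  out={1}∪out(7)={1,2,4}
  fail(9) 'ccb': from fail(8)=1 chase 'b': 1 ⇒ 2;  out={3}∪out(2)={0,3}
  fail(11) 'dcc': from fail(10)=1 chase 'c': 1 ⇒ 8;  out=∅∪out(8)=∅
  fail(12) 'dccc': from fail(11)=8 chase 'c': 8→1 ⇒ 8;  out={5}∪out(8)={5}

Scan:
pos 0 'a': at 0
pos 1 'c': at 1
pos 2 'a': at 0 ·f
pos 3 'c': at 1
pos 4 'd': at 6 ·f  ** P4@[4:4]
pos 5 'd': at 7  ** P2@[4:5],P4@[5:5]
pos 6 'd': at 7 ·f  ** P2@[5:6],P4@[6:6]
pos 7 'b': at 3 ·f
pos 8 'a': at 0 ·f
pos 9 'd': at 6  ** P4@[9:9]
pos 10 'd': at 7  ** P2@[9:10],P4@[10:10]
pos 11 'b': at 3 ·f
pos 12 'c': at 1 ·f
pos 13 'a': at 0 ·f
pos 14 'd': at 6  ** P4@[14:14]
pos 15 'c': at 10
pos 16 'c': at 11
pos 17 'c': at 12  ** P5@[14:17]
pos 18 'a': at 0 ·f
pos 19 'a': at 0
pos 20 'c': at 1
pos 21 'b': at 2  ** P0@[20:21]
pos 22 'b': at 3 ·f
pos 23 'b': at 3 ·f
pos 24 'd': at 4  ** P4@[24:24]
pos 25 'd': at 5  ** P1@[23:25],P2@[24:25],P4@[25:25]
pos 26 'a': at 0 ·f
pos 27 'c': at 1
pos 28 'd': at 6 ·f  ** P4@[28:28]
pos 29 'd': at 7  ** P2@[28:29],P4@[29:29]
pos 30 'd': at 7 ·f  ** P2@[29:30],P4@[30:30]
pos 31 'b': at 3 ·f
pos 32 'd': at 4  ** P4@[32:32]
pos 33 'd': at 5  ** P1@[31:33],P2@[32:33],P4@[33:33]
pos 34 'c': at 10 ·f
pos 35 'a': at 0 ·f
pos 36 'a': at 0
pos 37 'a': at 0
pos 38 'a': at 0
pos 39 'd': at 6  ** P4@[39:39]
pos 40 'c': at 10
pos 41 'b': at 2 ·f  ** P0@[40:41]
pos 42 'c': at 1 ·f
pos 43 'b': at 2  ** P0@[42:43]
pos 44 'a': at 0 ·f
pos 45 'b': at 3
pos 46 'd': at 4  ** P4@[46:46]
pos 47 'c': at 10 ·f
pos 48 'c': at 11
pos 49 'c': at 12  ** P5@[46:49]
pos 50 'b': at 9 ·f  ** P0@[49:50],P3@[48:50]
pos 51 'd': at 4 ·f  ** P4@[51:51]
pos 52 'd': at 5  ** P1@[50:52],P2@[51:52],P4@[52:52]
pos 53 'd': at 7 ·f  ** P2@[52:53],P4@[53:53]
pos 54 'b': at 3 ·f
pos 55 'c': at 1 ·f
pos 56 'c': at 8
pos 57 'b': at 9  ** P0@[56:57],P3@[55:57]
pos 58 'c': at 1 ·f
pos 59 'b': at 2  ** P0@[58:59]
pos 60 'a': at 0 ·f
pos 61 'b': at 3
pos 62 'd': at 4  ** P4@[62:62]
pos 63 'd': at 5  ** P1@[61:63],P2@[62:63],P4@[63:63]
pos 64 'b': at 3 ·f
pos 65 'b': at 3 ·f
pos 66 'd': at 4  ** P4@[66:66]
pos 67 'c': at 10 ·f
pos 68 'a': at 0 ·f
pos 69 'b': at 3
pos 70 'a': at 0 ·f
pos 71 'd': at 6  ** P4@[71:71]
pos 72 'b': at 3 ·f
pos 73 'c': at 1 ·f

All matches (sorted): [[4,4],[5,2],[5,4],[6,2],[6,4],[9,4],[10,2],[10,4],[14,4],[17,5],[21,0],[24,4],[25,1],[25,2],[25,4],[28,4],[29,2],[29,4],[30,2],[30,4],[32,4],[33,1],[33,2],[33,4],[39,4],[41,0],[43,0],[46,4],[49,5],[50,0],[50,3],[51,4],[52,1],[52,2],[52,4],[53,2],[53,4],[57,0],[57,3],[59,0],[62,4],[63,1],[63,2],[63,4],[66,4],[71,4]]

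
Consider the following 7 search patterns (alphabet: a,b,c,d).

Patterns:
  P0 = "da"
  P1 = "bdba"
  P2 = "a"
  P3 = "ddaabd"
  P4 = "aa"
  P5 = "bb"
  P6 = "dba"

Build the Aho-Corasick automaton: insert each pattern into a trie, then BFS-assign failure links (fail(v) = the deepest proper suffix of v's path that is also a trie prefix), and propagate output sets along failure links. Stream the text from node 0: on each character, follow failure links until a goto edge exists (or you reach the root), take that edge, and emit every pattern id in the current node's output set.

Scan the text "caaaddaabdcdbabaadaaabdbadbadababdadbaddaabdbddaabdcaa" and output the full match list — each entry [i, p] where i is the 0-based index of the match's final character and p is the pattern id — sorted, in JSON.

Construct AC machine:
Trie nodes:
  0='ε' goto a→7 b→3 d→1
  1='d' goto a→2 b→15 d→8
  2='da' goto ·  ←P0
  3='b' goto b→14 d→4
  4='bd' goto b→5
  5='bdb' goto a→6
  6='bdba' goto ·  ←P1
  7='a' goto a→13  ←P2
  8='dd' goto a→9
  9='dda' goto a→10
  10='ddaa' goto b→11
  11='ddaab' goto d→12
  12='ddaabd' goto ·  ←P3
  13='aa' goto ·  ←P4
  14='bb' goto ·  ←P5
  15='db' goto a→16
  16='dba' goto ·  ←P6

Failure links (BFS by depth):
  fail(1) 'd': from fail(0)=0 chase 'd': 0 ⇒ 0;  out=∅∪out(0)=∅
  fail(3) 'b': from fail(0)=0 chase 'b': 0 ⇒ 0;  out=∅∪out(0)=∅
  fail(7) 'a': from fail(0)=0 chase 'a': 0 ⇒ 0;  out={2}∪out(0)={2}
  fail(2) 'da': from fail(1)=0 chase 'a': 0 ⇒ 7;  out={0}∪out(7)={0,2}
  fail(4) 'bd': from fail(3)=0 chase 'd': 0 ⇒ 1;  out=∅∪out(1)=∅
  fail(8) 'dd': from fail(1)=0 chase 'd': 0 ⇒ 1;  out=∅∪out(1)=∅
  fail(13) 'aa': from fail(7)=0 chase 'a': 0 ⇒ 7;  out={4}∪out(7)={2,4}
  fail(14) 'bb': from fail(3)=0 chase 'b': 0 ⇒ 3;  out={5}∪out(3)={5}
  fail(15) 'db': from fail(1)=0 chase 'b': 0 ⇒ 3;  out=∅∪out(3)=∅
  fail(5) 'bdb': from fail(4)=1 chase 'b': 1 ⇒ 15;  out=∅∪out(15)=∅
  fail(9) 'dda': from fail(8)=1 chase 'a': 1 ⇒ 2;  out=∅∪out(2)={0,2}
  fail(16) 'dba': from fail(15)=3 chase 'a': 3→0 ⇒ 7;  out={6}∪out(7)={2,6}
  fail(6) 'bdba': from fail(5)=15 chase 'a': 15 ⇒ 16;  out={1}∪out(16)={1,2,6}
  fail(10) 'ddaa': from fail(9)=2 chase 'a': 2→7 ⇒ 13;  out=∅∪out(13)={2,4}
  fail(11) 'ddaab': from fail(10)=13 chase 'b': 13→7→0 ⇒ 3;  out=∅∪out(3)=∅
  fail(12) 'ddaabd': from fail(11)=3 chase 'd': 3 ⇒ 4;  out={3}∪out(4)={3}

Run:
pos 0 'c': at 0
pos 1 'a': at 7  emit P2@[1:1]
pos 2 'a': at 13  emit P2@[2:2],P4@[1:2]
pos 3 'a': at 13 (fail-walked)  emit P2@[3:3],P4@[2:3]
pos 4 'd': at 1 (fail-walked)
pos 5 'd': at 8
pos 6 'a': at 9  emit P0@[5:6],P2@[6:6]
pos 7 'a': at 10  emit P2@[7:7],P4@[6:7]
pos 8 'b': at 11
pos 9 'd': at 12  emit P3@[4:9]
pos 10 'c': at 0 (fail-walked)
pos 11 'd': at 1
pos 12 'b': at 15
pos 13 'a': at 16  emit P2@[13:13],P6@[11:13]
pos 14 'b': at 3 (fail-walked)
pos 15 'a': at 7 (fail-walked)  emit P2@[15:15]
pos 16 'a': at 13  emit P2@[16:16],P4@[15:16]
pos 17 'd': at 1 (fail-walked)
pos 18 'a': at 2  emit P0@[17:18],P2@[18:18]
pos 19 'a': at 13 (fail-walked)  emit P2@[19:19],P4@[18:19]
pos 20 'a': at 13 (fail-walked)  emit P2@[20:20],P4@[19:20]
pos 21 'b': at 3 (fail-walked)
pos 22 'd': at 4
pos 23 'b': at 5
pos 24 'a': at 6  emit P1@[21:24],P2@[24:24],P6@[22:24]
pos 25 'd': at 1 (fail-walked)
pos 26 'b': at 15
pos 27 'a': at 16  emit P2@[27:27],P6@[25:27]
pos 28 'd': at 1 (fail-walked)
pos 29 'a': at 2  emit P0@[28:29],P2@[29:29]
pos 30 'b': at 3 (fail-walked)
pos 31 'a': at 7 (fail-walked)  emit P2@[31:31]
pos 32 'b': at 3 (fail-walked)
pos 33 'd': at 4
pos 34 'a': at 2 (fail-walked)  emit P0@[33:34],P2@[34:34]
pos 35 'd': at 1 (fail-walked)
pos 36 'b': at 15
pos 37 'a': at 16  emit P2@[37:37],P6@[35:37]
pos 38 'd': at 1 (fail-walked)
pos 39 'd': at 8
pos 40 'a': at 9  emit P0@[39:40],P2@[40:40]
pos 41 'a': at 10  emit P2@[41:41],P4@[40:41]
pos 42 'b': at 11
pos 43 'd': at 12  emit P3@[38:43]
pos 44 'b': at 5 (fail-walked)
pos 45 'd': at 4 (fail-walked)
pos 46 'd': at 8 (fail-walked)
pos 47 'a': at 9  emit P0@[46:47],P2@[47:47]
pos 48 'a': at 10  emit P2@[48:48],P4@[47:48]
pos 49 'b': at 11
pos 50 'd': at 12  emit P3@[45:50]
pos 51 'c': at 0 (fail-walked)
pos 52 'a': at 7  emit P2@[52:52]
pos 53 'a': at 13  emit P2@[53:53],P4@[52:53]

All matches (sorted): [[1,2],[2,2],[2,4],[3,2],[3,4],[6,0],[6,2],[7,2],[7,4],[9,3],[13,2],[13,6],[15,2],[16,2],[16,4],[18,0],[18,2],[19,2],[19,4],[20,2],[20,4],[24,1],[24,2],[24,6],[27,2],[27,6],[29,0],[29,2],[31,2],[34,0],[34,2],[37,2],[37,6],[40,0],[40,2],[41,2],[41,4],[43,3],[47,0],[47,2],[48,2],[48,4],[50,3],[52,2],[53,2],[53,4]]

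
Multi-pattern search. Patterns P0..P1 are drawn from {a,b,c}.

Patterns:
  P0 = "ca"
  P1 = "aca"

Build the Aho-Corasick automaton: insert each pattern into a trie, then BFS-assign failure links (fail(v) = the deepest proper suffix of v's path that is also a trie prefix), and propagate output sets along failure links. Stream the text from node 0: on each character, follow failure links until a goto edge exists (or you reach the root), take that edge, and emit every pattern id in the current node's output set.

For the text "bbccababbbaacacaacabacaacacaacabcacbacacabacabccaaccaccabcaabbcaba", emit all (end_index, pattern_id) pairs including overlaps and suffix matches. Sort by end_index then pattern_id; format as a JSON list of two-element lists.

Construct AC machine:
Trie nodes:
  n0 'ε': a→3 c→1
  n1 'c': a→2
  n2 'ca': ·  [P0 ends]
  n3 'a': c→4
  n4 'ac': a→5
  n5 'aca': ·  [P1 ends]

Failure links (BFS by depth):
  n1('c'): parent n0 fail=0; on 'c' 0 → fail=0;  out ∅∪∅=∅
  n3('a'): parent n0 fail=0; on 'a' 0 → fail=0;  out ∅∪∅=∅
  n2('ca'): parent n1 fail=0; on 'a' 0 → fail=3;  out {0}∪∅={0}
  n4('ac'): parent n3 fail=0; on 'c' 0 → fail=1;  out ∅∪∅=∅
  n5('aca'): parent n4 fail=1; on 'a' 1 → fail=2;  out {1}∪{0}={0,1}

Run:
pos 0 'b': at 0
pos 1 'b': at 0
pos 2 'c': at 1
pos 3 'c': at 1 ·f
pos 4 'a': at 2  emit P0@[3:4]
pos 5 'b': at 0 ·f
pos 6 'a': at 3
pos 7 'b': at 0 ·f
pos 8 'b': at 0
pos 9 'b': at 0
pos 10 'a': at 3
pos 11 'a': at 3 ·f
pos 12 'c': at 4
pos 13 'a': at 5  emit P0@[12:13],P1@[11:13]
pos 14 'c': at 4 ·f
pos 15 'a': at 5  emit P0@[14:15],P1@[13:15]
pos 16 'a': at 3 ·f
pos 17 'c': at 4
pos 18 'a': at 5  emit P0@[17:18],P1@[16:18]
pos 19 'b': at 0 ·f
pos 20 'a': at 3
pos 21 'c': at 4
pos 22 'a': at 5  emit P0@[21:22],P1@[20:22]
pos 23 'a': at 3 ·f
pos 24 'c': at 4
pos 25 'a': at 5  emit P0@[24:25],P1@[23:25]
pos 26 'c': at 4 ·f
pos 27 'a': at 5  emit P0@[26:27],P1@[25:27]
pos 28 'a': at 3 ·f
pos 29 'c': at 4
pos 30 'a': at 5  emit P0@[29:30],P1@[28:30]
pos 31 'b': at 0 ·f
pos 32 'c': at 1
pos 33 'a': at 2  emit P0@[32:33]
pos 34 'c': at 4 ·f
pos 35 'b': at 0 ·f
pos 36 'a': at 3
pos 37 'c': at 4
pos 38 'a': at 5  emit P0@[37:38],P1@[36:38]
pos 39 'c': at 4 ·f
pos 40 'a': at 5  emit P0@[39:40],P1@[38:40]
pos 41 'b': at 0 ·f
pos 42 'a': at 3
pos 43 'c': at 4
pos 44 'a': at 5  emit P0@[43:44],P1@[42:44]
pos 45 'b': at 0 ·f
pos 46 'c': at 1
pos 47 'c': at 1 ·f
pos 48 'a': at 2  emit P0@[47:48]
pos 49 'a': at 3 ·f
pos 50 'c': at 4
pos 51 'c': at 1 ·f
pos 52 'a': at 2  emit P0@[51:52]
pos 53 'c': at 4 ·f
pos 54 'c': at 1 ·f
pos 55 'a': at 2  emit P0@[54:55]
pos 56 'b': at 0 ·f
pos 57 'c': at 1
pos 58 'a': at 2  emit P0@[57:58]
pos 59 'a': at 3 ·f
pos 60 'b': at 0 ·f
pos 61 'b': at 0
pos 62 'c': at 1
pos 63 'a': at 2  emit P0@[62:63]
pos 64 'b': at 0 ·f
pos 65 'a': at 3

Matches: [[4,0],[13,0],[13,1],[15,0],[15,1],[18,0],[18,1],[22,0],[22,1],[25,0],[25,1],[27,0],[27,1],[30,0],[30,1],[33,0],[38,0],[38,1],[40,0],[40,1],[44,0],[44,1],[48,0],[52,0],[55,0],[58,0],[63,0]]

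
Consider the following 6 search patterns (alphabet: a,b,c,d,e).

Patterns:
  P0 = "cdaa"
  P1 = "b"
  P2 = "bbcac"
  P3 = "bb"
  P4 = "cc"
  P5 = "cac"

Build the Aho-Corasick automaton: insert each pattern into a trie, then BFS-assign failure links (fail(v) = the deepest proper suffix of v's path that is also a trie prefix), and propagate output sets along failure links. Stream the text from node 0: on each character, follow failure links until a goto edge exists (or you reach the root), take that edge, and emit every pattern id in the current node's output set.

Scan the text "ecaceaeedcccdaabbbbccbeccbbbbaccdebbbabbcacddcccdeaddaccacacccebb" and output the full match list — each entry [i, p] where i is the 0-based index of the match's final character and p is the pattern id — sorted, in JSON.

Construct AC machine:
Trie (insert patterns):
  n0 'ε': b→5 c→1
  n1 'c': a→11 c→10 d→2
  n2 'cd': a→3
  n3 'cda': a→4
  n4 'cdaa': ·  ←P0
  n5 'b': b→6  ←P1
  n6 'bb': c→7  ←P3
  n7 'bbc': a→8
  n8 'bbca': c→9
  n9 'bbcac': ·  ←P2
  n10 'cc': ·  ←P4
  n11 'ca': c→12
  n12 'cac': ·  ←P5

Failure links (BFS by depth):
  n1('c'): parent n0 fail=0; on 'c' 0 → fail=0;  out ∅∪∅=∅
  n5('b'): parent n0 fail=0; on 'b' 0 → fail=0;  out {1}∪∅={1}
  n2('cd'): parent n1 fail=0; on 'd' 0 → fail=0;  out ∅∪∅=∅
  n6('bb'): parent n5 fail=0; on 'b' 0 → fail=5;  out {3}∪{1}={1,3}
  n10('cc'): parent n1 fail=0; on 'c' 0 → fail=1;  out {4}∪∅={4}
  n11('ca'): parent n1 fail=0; on 'a' 0 → fail=0;  out ∅∪∅=∅
  n3('cda'): parent n2 fail=0; on 'a' 0 → fail=0;  out ∅∪∅=∅
  n7('bbc'): parent n6 fail=5; on 'c' 5→0 → fail=1;  out ∅∪∅=∅
  n12('cac'): parent n11 fail=0; on 'c' 0 → fail=1;  out {5}∪∅={5}
  n4('cdaa'): parent n3 fail=0; on 'a' 0 → fail=0;  out {0}∪∅={0}
  n8('bbca'): parent n7 fail=1; on 'a' 1 → fail=11;  out ∅∪∅=∅
  n9('bbcac'): parent n8 fail=11; on 'c' 11 → fail=12;  out {2}∪{5}={2,5}

Text stream:
i=0 'e': node 0→0
i=1 'c': node 0→1
i=2 'a': node 1→11
i=3 'c': node 11→12  emit P5@[1:3]
i=4 'e': node 12→0 ·f
i=5 'a': node 0→0
i=6 'e': node 0→0
i=7 'e': node 0→0
i=8 'd': node 0→0
i=9 'c': node 0→1
i=10 'c': node 1→10  emit P4@[9:10]
i=11 'c': node 10→10 ·f  emit P4@[10:11]
i=12 'd': node 10→2 ·f
i=13 'a': node 2→3
i=14 'a': node 3→4  emit P0@[11:14]
i=15 'b': node 4→5 ·f  emit P1@[15:15]
i=16 'b': node 5→6  emit P1@[16:16],P3@[15:16]
i=17 'b': node 6→6 ·f  emit P1@[17:17],P3@[16:17]
i=18 'b': node 6→6 ·f  emit P1@[18:18],P3@[17:18]
i=19 'c': node 6→7
i=20 'c': node 7→10 ·f  emit P4@[19:20]
i=21 'b': node 10→5 ·f  emit P1@[21:21]
i=22 'e': node 5→0 ·f
i=23 'c': node 0→1
i=24 'c': node 1→10  emit P4@[23:24]
i=25 'b': node 10→5 ·f  emit P1@[25:25]
i=26 'b': node 5→6  emit P1@[26:26],P3@[25:26]
i=27 'b': node 6→6 ·f  emit P1@[27:27],P3@[26:27]
i=28 'b': node 6→6 ·f  emit P1@[28:28],P3@[27:28]
i=29 'a': node 6→0 ·f
i=30 'c': node 0→1
i=31 'c': node 1→10  emit P4@[30:31]
i=32 'd': node 10→2 ·f
i=33 'e': node 2→0 ·f
i=34 'b': node 0→5  emit P1@[34:34]
i=35 'b': node 5→6  emit P1@[35:35],P3@[34:35]
i=36 'b': node 6→6 ·f  emit P1@[36:36],P3@[35:36]
i=37 'a': node 6→0 ·f
i=38 'b': node 0→5  emit P1@[38:38]
i=39 'b': node 5→6  emit P1@[39:39],P3@[38:39]
i=40 'c': node 6→7
i=41 'a': node 7→8
i=42 'c': node 8→9  emit P2@[38:42],P5@[40:42]
i=43 'd': node 9→2 ·f
i=44 'd': node 2→0 ·f
i=45 'c': node 0→1
i=46 'c': node 1→10  emit P4@[45:46]
i=47 'c': node 10→10 ·f  emit P4@[46:47]
i=48 'd': node 10→2 ·f
i=49 'e': node 2→0 ·f
i=50 'a': node 0→0
i=51 'd': node 0→0
i=52 'd': node 0→0
i=53 'a': node 0→0
i=54 'c': node 0→1
i=55 'c': node 1→10  emit P4@[54:55]
i=56 'a': node 10→11 ·f
i=57 'c': node 11→12  emit P5@[55:57]
i=58 'a': node 12→11 ·f
i=59 'c': node 11→12  emit P5@[57:59]
i=60 'c': node 12→10 ·f  emit P4@[59:60]
i=61 'c': node 10→10 ·f  emit P4@[60:61]
i=62 'e': node 10→0 ·f
i=63 'b': node 0→5  emit P1@[63:63]
i=64 'b': node 5→6  emit P1@[64:64],P3@[63:64]

All matches (sorted): [[3,5],[10,4],[11,4],[14,0],[15,1],[16,1],[16,3],[17,1],[17,3],[18,1],[18,3],[20,4],[21,1],[24,4],[25,1],[26,1],[26,3],[27,1],[27,3],[28,1],[28,3],[31,4],[34,1],[35,1],[35,3],[36,1],[36,3],[38,1],[39,1],[39,3],[42,2],[42,5],[46,4],[47,4],[55,4],[57,5],[59,5],[60,4],[61,4],[63,1],[64,1],[64,3]]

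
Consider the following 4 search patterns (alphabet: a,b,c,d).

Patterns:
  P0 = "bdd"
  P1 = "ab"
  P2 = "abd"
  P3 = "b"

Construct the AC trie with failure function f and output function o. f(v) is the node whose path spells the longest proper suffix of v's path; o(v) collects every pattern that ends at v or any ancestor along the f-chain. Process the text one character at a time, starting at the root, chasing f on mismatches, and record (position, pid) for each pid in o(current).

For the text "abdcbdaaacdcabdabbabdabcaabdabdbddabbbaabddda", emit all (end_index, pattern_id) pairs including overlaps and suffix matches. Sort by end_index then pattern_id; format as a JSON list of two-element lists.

Build automaton:
Trie (insert patterns):
  0='ε' goto a→4 b→1
  1='b' goto d→2  ←P3
  2='bd' goto d→3
  3='bdd' goto ·  ←P0
  4='a' goto b→5
  5='ab' goto d→6  ←P1
  6='abd' goto ·  ←P2

Failure links (BFS by depth):
  n1('b'): parent n0 fail=0; on 'b' 0 → fail=0;  out {3}∪∅={3}
  n4('a'): parent n0 fail=0; on 'a' 0 → fail=0;  out ∅∪∅=∅
  n2('bd'): parent n1 fail=0; on 'd' 0 → fail=0;  out ∅∪∅=∅
  n5('ab'): parent n4 fail=0; on 'b' 0 → fail=1;  out {1}∪{3}={1,3}
  n3('bdd'): parent n2 fail=0; on 'd' 0 → fail=0;  out {0}∪∅={0}
  n6('abd'): parent n5 fail=1; on 'd' 1 → fail=2;  out {2}∪∅={2}

Run:
[0] read 'a'  n0⇒n4
[1] read 'b'  n4⇒n5  → match P1@[0:1],P3@[1:1]
[2] read 'd'  n5⇒n6  → match P2@[0:2]
[3] read 'c'  n6⇒n0 (via fail)
[4] read 'b'  n0⇒n1  → match P3@[4:4]
[5] read 'd'  n1⇒n2
[6] read 'a'  n2⇒n4 (via fail)
[7] read 'a'  n4⇒n4 (via fail)
[8] read 'a'  n4⇒n4 (via fail)
[9] read 'c'  n4⇒n0 (via fail)
[10] read 'd'  n0⇒n0
[11] read 'c'  n0⇒n0
[12] read 'a'  n0⇒n4
[13] read 'b'  n4⇒n5  → match P1@[12:13],P3@[13:13]
[14] read 'd'  n5⇒n6  → match P2@[12:14]
[15] read 'a'  n6⇒n4 (via fail)
[16] read 'b'  n4⇒n5  → match P1@[15:16],P3@[16:16]
[17] read 'b'  n5⇒n1 (via fail)  → match P3@[17:17]
[18] read 'a'  n1⇒n4 (via fail)
[19] read 'b'  n4⇒n5  → match P1@[18:19],P3@[19:19]
[20] read 'd'  n5⇒n6  → match P2@[18:20]
[21] read 'a'  n6⇒n4 (via fail)
[22] read 'b'  n4⇒n5  → match P1@[21:22],P3@[22:22]
[23] read 'c'  n5⇒n0 (via fail)
[24] read 'a'  n0⇒n4
[25] read 'a'  n4⇒n4 (via fail)
[26] read 'b'  n4⇒n5  → match P1@[25:26],P3@[26:26]
[27] read 'd'  n5⇒n6  → match P2@[25:27]
[28] read 'a'  n6⇒n4 (via fail)
[29] read 'b'  n4⇒n5  → match P1@[28:29],P3@[29:29]
[30] read 'd'  n5⇒n6  → match P2@[28:30]
[31] read 'b'  n6⇒n1 (via fail)  → match P3@[31:31]
[32] read 'd'  n1⇒n2
[33] read 'd'  n2⇒n3  → match P0@[31:33]
[34] read 'a'  n3⇒n4 (via fail)
[35] read 'b'  n4⇒n5  → match P1@[34:35],P3@[35:35]
[36] read 'b'  n5⇒n1 (via fail)  → match P3@[36:36]
[37] read 'b'  n1⇒n1 (via fail)  → match P3@[37:37]
[38] read 'a'  n1⇒n4 (via fail)
[39] read 'a'  n4⇒n4 (via fail)
[40] read 'b'  n4⇒n5  → match P1@[39:40],P3@[40:40]
[41] read 'd'  n5⇒n6  → match P2@[39:41]
[42] read 'd'  n6⇒n3 (via fail)  → match P0@[40:42]
[43] read 'd'  n3⇒n0 (via fail)
[44] read 'a'  n0⇒n4

Matches: [[1,1],[1,3],[2,2],[4,3],[13,1],[13,3],[14,2],[16,1],[16,3],[17,3],[19,1],[19,3],[20,2],[22,1],[22,3],[26,1],[26,3],[27,2],[29,1],[29,3],[30,2],[31,3],[33,0],[35,1],[35,3],[36,3],[37,3],[40,1],[40,3],[41,2],[42,0]]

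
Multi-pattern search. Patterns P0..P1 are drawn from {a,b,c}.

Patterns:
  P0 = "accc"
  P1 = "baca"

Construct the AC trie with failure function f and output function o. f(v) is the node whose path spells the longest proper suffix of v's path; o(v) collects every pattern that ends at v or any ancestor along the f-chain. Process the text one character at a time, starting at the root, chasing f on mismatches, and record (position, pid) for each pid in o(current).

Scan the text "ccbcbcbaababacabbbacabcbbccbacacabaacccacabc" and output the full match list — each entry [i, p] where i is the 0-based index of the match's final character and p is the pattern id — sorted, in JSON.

Construct AC machine:
Trie nodes:
  0='ε' goto a→1 b→5
  1='a' goto c→2
  2='ac' goto c→3
  3='acc' goto c→4
  4='accc' goto ·  ←P0
  5='b' goto a→6
  6='ba' goto c→7
  7='bac' goto a→8
  8='baca' goto ·  ←P1

Failure links (BFS by depth):
  fail(1) 'a': from fail(0)=0 chase 'a': 0 ⇒ 0;  out=∅∪out(0)=∅
  fail(5) 'b': from fail(0)=0 chase 'b': 0 ⇒ 0;  out=∅∪out(0)=∅
  fail(2) 'ac': from fail(1)=0 chase 'c': 0 ⇒ 0;  out=∅∪out(0)=∅
  fail(6) 'ba': from fail(5)=0 chase 'a': 0 ⇒ 1;  out=∅∪out(1)=∅
  fail(3) 'acc': from fail(2)=0 chase 'c': 0 ⇒ 0;  out=∅∪out(0)=∅
  fail(7) 'bac': from fail(6)=1 chase 'c': 1 ⇒ 2;  out=∅∪out(2)=∅
  fail(4) 'accc': from fail(3)=0 chase 'c': 0 ⇒ 0;  out={0}∪out(0)={0}
  fail(8) 'baca': from fail(7)=2 chase 'a': 2→0 ⇒ 1;  out={1}∪out(1)={1}

Scan:
pos 0 'c': at 0
pos 1 'c': at 0
pos 2 'b': at 5
pos 3 'c': at 0 ·f
pos 4 'b': at 5
pos 5 'c': at 0 ·f
pos 6 'b': at 5
pos 7 'a': at 6
pos 8 'a': at 1 ·f
pos 9 'b': at 5 ·f
pos 10 'a': at 6
pos 11 'b': at 5 ·f
pos 12 'a': at 6
pos 13 'c': at 7
pos 14 'a': at 8  ** P1@[11:14]
pos 15 'b': at 5 ·f
pos 16 'b': at 5 ·f
pos 17 'b': at 5 ·f
pos 18 'a': at 6
pos 19 'c': at 7
pos 20 'a': at 8  ** P1@[17:20]
pos 21 'b': at 5 ·f
pos 22 'c': at 0 ·f
pos 23 'b': at 5
pos 24 'b': at 5 ·f
pos 25 'c': at 0 ·f
pos 26 'c': at 0
pos 27 'b': at 5
pos 28 'a': at 6
pos 29 'c': at 7
pos 30 'a': at 8  ** P1@[27:30]
pos 31 'c': at 2 ·f
pos 32 'a': at 1 ·f
pos 33 'b': at 5 ·f
pos 34 'a': at 6
pos 35 'a': at 1 ·f
pos 36 'c': at 2
pos 37 'c': at 3
pos 38 'c': at 4  ** P0@[35:38]
pos 39 'a': at 1 ·f
pos 40 'c': at 2
pos 41 'a': at 1 ·f
pos 42 'b': at 5 ·f
pos 43 'c': at 0 ·f

All matches (sorted): [[14,1],[20,1],[30,1],[38,0]]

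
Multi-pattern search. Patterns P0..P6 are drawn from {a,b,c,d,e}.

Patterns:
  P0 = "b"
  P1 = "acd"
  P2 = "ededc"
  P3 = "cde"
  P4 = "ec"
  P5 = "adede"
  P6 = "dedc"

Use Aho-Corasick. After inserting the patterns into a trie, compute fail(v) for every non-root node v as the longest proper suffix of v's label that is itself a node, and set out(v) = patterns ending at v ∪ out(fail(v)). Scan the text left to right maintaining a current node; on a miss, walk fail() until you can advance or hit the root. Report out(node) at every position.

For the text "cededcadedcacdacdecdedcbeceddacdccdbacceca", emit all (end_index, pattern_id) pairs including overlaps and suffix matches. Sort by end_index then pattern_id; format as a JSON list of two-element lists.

Construct AC machine:
Trie (insert patterns):
  n0 'ε': a→2 b→1 c→10 d→18 e→5
  n1 'b': ·  ←P0
  n2 'a': c→3 d→14
  n3 'ac': d→4
  n4 'acd': ·  ←P1
  n5 'e': c→13 d→6
  n6 'ed': e→7
  n7 'ede': d→8
  n8 'eded': c→9
  n9 'ededc': ·  ←P2
  n10 'c': d→11
  n11 'cd': e→12
  n12 'cde': ·  ←P3
  n13 'ec': ·  ←P4
  n14 'ad': e→15
  n15 'ade': d→16
  n16 'aded': e→17
  n17 'adede': ·  ←P5
  n18 'd': e→19
  n19 'de': d→20
  n20 'ded': c→21
  n21 'dedc': ·  ←P6

Failure links (BFS by depth):
  fail(1) 'b': from fail(0)=0 chase 'b': 0 ⇒ 0;  out={0}∪out(0)={0}
  fail(2) 'a': from fail(0)=0 chase 'a': 0 ⇒ 0;  out=∅∪out(0)=∅
  fail(5) 'e': from fail(0)=0 chase 'e': 0 ⇒ 0;  out=∅∪out(0)=∅
  fail(10) 'c': from fail(0)=0 chase 'c': 0 ⇒ 0;  out=∅∪out(0)=∅
  fail(18) 'd': from fail(0)=0 chase 'd': 0 ⇒ 0;  out=∅∪out(0)=∅
  fail(3) 'ac': from fail(2)=0 chase 'c': 0 ⇒ 10;  out=∅∪out(10)=∅
  fail(6) 'ed': from fail(5)=0 chase 'd': 0 ⇒ 18;  out=∅∪out(18)=∅
  fail(11) 'cd': from fail(10)=0 chase 'd': 0 ⇒ 18;  out=∅∪out(18)=∅
  fail(13) 'ec': from fail(5)=0 chase 'c': 0 ⇒ 10;  out={4}∪out(10)={4}
  fail(14) 'ad': from fail(2)=0 chase 'd': 0 ⇒ 18;  out=∅∪out(18)=∅
  fail(19) 'de': from fail(18)=0 chase 'e': 0 ⇒ 5;  out=∅∪out(5)=∅
  fail(4) 'acd': from fail(3)=10 chase 'd': 10 ⇒ 11;  out={1}∪out(11)={1}
  fail(7) 'ede': from fail(6)=18 chase 'e': 18 ⇒ 19;  out=∅∪out(19)=∅
  fail(12) 'cde': from fail(11)=18 chase 'e': 18 ⇒ 19;  out={3}∪out(19)={3}
  fail(15) 'ade': from fail(14)=18 chase 'e': 18 ⇒ 19;  out=∅∪out(19)=∅
  fail(20) 'ded': from fail(19)=5 chase 'd': 5 ⇒ 6;  out=∅∪out(6)=∅
  fail(8) 'eded': from fail(7)=19 chase 'd': 19 ⇒ 20;  out=∅∪out(20)=∅
  fail(16) 'aded': from fail(15)=19 chase 'd': 19 ⇒ 20;  out=∅∪out(20)=∅
  fail(21) 'dedc': from fail(20)=6 chase 'c': 6→18→0 ⇒ 10;  out={6}∪out(10)={6}
  fail(9) 'ededc': from fail(8)=20 chase 'c': 20 ⇒ 21;  out={2}∪out(21)={2,6}
  fail(17) 'adede': from fail(16)=20 chase 'e': 20→6 ⇒ 7;  out={5}∪out(7)={5}

Text stream:
i=0 'c': node 0→10
i=1 'e': node 10→5 ·f
i=2 'd': node 5→6
i=3 'e': node 6→7
i=4 'd': node 7→8
i=5 'c': node 8→9  emit P2@[1:5],P6@[2:5]
i=6 'a': node 9→2 ·f
i=7 'd': node 2→14
i=8 'e': node 14→15
i=9 'd': node 15→16
i=10 'c': node 16→21 ·f  emit P6@[7:10]
i=11 'a': node 21→2 ·f
i=12 'c': node 2→3
i=13 'd': node 3→4  emit P1@[11:13]
i=14 'a': node 4→2 ·f
i=15 'c': node 2→3
i=16 'd': node 3→4  emit P1@[14:16]
i=17 'e': node 4→12 ·f  emit P3@[15:17]
i=18 'c': node 12→13 ·f  emit P4@[17:18]
i=19 'd': node 13→11 ·f
i=20 'e': node 11→12  emit P3@[18:20]
i=21 'd': node 12→20 ·f
i=22 'c': node 20→21  emit P6@[19:22]
i=23 'b': node 21→1 ·f  emit P0@[23:23]
i=24 'e': node 1→5 ·f
i=25 'c': node 5→13  emit P4@[24:25]
i=26 'e': node 13→5 ·f
i=27 'd': node 5→6
i=28 'd': node 6→18 ·f
i=29 'a': node 18→2 ·f
i=30 'c': node 2→3
i=31 'd': node 3→4  emit P1@[29:31]
i=32 'c': node 4→10 ·f
i=33 'c': node 10→10 ·f
i=34 'd': node 10→11
i=35 'b': node 11→1 ·f  emit P0@[35:35]
i=36 'a': node 1→2 ·f
i=37 'c': node 2→3
i=38 'c': node 3→10 ·f
i=39 'e': node 10→5 ·f
i=40 'c': node 5→13  emit P4@[39:40]
i=41 'a': node 13→2 ·f

Result: [[5,2],[5,6],[10,6],[13,1],[16,1],[17,3],[18,4],[20,3],[22,6],[23,0],[25,4],[31,1],[35,0],[40,4]]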